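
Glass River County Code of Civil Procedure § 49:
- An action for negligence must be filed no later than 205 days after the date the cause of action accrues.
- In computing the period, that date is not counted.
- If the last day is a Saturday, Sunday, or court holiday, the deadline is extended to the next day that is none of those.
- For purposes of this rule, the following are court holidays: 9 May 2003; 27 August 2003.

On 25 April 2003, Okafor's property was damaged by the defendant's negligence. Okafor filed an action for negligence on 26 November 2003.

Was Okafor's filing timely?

205 days after 25 April 2003 is November 16, 2003.
November 16, 2003 is Sunday. The next qualifying day is November 17, 2003.
The deadline is November 17, 2003; the filing on November 26, 2003 is after that date.

No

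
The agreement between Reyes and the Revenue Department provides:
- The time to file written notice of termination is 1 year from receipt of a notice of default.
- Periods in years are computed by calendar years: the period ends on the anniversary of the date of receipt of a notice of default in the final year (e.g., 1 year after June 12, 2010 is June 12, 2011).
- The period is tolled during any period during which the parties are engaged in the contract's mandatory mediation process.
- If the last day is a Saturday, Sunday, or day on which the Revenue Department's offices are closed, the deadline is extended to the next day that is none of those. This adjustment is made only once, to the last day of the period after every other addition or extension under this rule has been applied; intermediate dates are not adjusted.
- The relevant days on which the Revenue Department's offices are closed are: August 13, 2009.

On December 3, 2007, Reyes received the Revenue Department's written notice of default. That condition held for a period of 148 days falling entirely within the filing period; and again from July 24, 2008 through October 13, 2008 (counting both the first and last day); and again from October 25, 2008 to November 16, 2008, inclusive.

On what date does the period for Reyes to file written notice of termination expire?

1 year after December 3, 2007 is December 3, 2008.
Tolling adds 148 days: December 3, 2008 + 148 days = April 30, 2009.
From July 24, 2008 through October 13, 2008 inclusive is 82 days; tolling adds 82 days: April 30, 2009 + 82 days = July 21, 2009.
From October 25, 2008 through November 16, 2008 inclusive is 23 days; tolling adds 23 days: July 21, 2009 + 23 days = August 13, 2009.
August 13, 2009 is a listed holiday. The next qualifying day is August 14, 2009.

August 14, 2009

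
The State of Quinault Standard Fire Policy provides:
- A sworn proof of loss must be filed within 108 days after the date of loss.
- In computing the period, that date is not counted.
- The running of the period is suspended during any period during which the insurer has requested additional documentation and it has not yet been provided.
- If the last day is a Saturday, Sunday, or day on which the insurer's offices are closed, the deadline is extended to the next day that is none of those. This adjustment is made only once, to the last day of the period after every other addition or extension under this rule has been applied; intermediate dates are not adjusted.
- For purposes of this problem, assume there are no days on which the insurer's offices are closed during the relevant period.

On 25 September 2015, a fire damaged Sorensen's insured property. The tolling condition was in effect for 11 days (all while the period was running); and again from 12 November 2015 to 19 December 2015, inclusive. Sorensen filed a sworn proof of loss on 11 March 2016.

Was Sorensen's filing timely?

108 days after 25 September 2015 is January 11, 2016.
Tolling adds 11 days: January 11, 2016 + 11 days = January 22, 2016.
From November 12, 2015 through December 19, 2015 inclusive is 38 days; tolling adds 38 days: January 22, 2016 + 38 days = February 29, 2016.
February 29, 2016 is a Monday and not a day on which the insurer's offices are closed, so no extension applies.
The deadline is February 29, 2016; the filing on March 11, 2016 is after that date.

No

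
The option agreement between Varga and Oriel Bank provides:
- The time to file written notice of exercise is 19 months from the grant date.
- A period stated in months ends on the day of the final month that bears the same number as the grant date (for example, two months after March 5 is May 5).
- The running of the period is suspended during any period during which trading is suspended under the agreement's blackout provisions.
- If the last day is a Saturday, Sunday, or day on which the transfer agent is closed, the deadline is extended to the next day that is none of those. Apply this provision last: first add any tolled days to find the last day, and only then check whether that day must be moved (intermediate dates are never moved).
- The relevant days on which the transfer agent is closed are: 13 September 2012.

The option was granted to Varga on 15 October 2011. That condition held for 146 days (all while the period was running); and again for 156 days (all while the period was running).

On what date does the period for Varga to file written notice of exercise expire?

19 months after 15 October 2011 is May 15, 2013.
Tolling adds 146 days: May 15, 2013 + 146 days = October 8, 2013.
Tolling adds 156 days: October 8, 2013 + 156 days = March 13, 2014.
March 13, 2014 is a Thursday and not a day on which the transfer agent is closed, so no extension applies.

March 13, 2014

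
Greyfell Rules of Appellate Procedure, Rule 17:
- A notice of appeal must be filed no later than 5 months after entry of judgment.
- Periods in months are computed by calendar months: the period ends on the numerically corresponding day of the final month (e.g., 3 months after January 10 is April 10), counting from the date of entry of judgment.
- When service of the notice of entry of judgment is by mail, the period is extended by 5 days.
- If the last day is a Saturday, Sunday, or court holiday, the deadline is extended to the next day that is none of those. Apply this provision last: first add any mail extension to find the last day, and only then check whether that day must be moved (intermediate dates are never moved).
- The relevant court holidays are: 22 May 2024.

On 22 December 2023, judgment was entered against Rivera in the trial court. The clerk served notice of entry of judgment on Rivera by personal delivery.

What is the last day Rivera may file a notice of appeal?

5 months after 22 December 2023 is May 22, 2024.
Service was not by mail, so no mail extension applies.
May 22, 2024 is a listed holiday. The next qualifying day is May 23, 2024.

May 23, 2024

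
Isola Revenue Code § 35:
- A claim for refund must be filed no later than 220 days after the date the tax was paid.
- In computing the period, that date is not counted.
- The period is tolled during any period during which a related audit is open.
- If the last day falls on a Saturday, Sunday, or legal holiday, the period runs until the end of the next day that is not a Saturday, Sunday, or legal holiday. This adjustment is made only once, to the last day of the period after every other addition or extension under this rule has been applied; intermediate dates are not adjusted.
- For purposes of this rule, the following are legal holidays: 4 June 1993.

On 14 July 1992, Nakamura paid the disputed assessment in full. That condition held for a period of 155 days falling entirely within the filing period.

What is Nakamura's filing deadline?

July 26, 1993

220 days after 14 July 1992 is February 19, 1993.
Tolling adds 155 days: February 19, 1993 + 155 days = July 24, 1993.
July 24, 1993 is Saturday; July 25, 1993 is Sunday. The next qualifying day is July 26, 1993.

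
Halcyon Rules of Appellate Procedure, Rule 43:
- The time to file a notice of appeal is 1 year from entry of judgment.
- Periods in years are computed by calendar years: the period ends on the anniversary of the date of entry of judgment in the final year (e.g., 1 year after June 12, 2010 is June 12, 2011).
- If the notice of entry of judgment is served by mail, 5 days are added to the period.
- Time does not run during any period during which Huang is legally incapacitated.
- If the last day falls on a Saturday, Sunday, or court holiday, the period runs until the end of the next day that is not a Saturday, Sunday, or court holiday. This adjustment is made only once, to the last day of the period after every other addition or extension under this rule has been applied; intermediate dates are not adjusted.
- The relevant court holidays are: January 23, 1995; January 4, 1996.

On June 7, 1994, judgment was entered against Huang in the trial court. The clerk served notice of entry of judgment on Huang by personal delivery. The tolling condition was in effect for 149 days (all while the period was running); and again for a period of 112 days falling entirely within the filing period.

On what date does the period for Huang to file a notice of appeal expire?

1 year after June 7, 1994 is June 7, 1995.
Service was not by mail, so no mail extension applies.
Tolling adds 149 days: June 7, 1995 + 149 days = November 3, 1995.
Tolling adds 112 days: November 3, 1995 + 112 days = February 23, 1996.
February 23, 1996 is a Friday and not a court holiday, so no extension applies.

February 23, 1996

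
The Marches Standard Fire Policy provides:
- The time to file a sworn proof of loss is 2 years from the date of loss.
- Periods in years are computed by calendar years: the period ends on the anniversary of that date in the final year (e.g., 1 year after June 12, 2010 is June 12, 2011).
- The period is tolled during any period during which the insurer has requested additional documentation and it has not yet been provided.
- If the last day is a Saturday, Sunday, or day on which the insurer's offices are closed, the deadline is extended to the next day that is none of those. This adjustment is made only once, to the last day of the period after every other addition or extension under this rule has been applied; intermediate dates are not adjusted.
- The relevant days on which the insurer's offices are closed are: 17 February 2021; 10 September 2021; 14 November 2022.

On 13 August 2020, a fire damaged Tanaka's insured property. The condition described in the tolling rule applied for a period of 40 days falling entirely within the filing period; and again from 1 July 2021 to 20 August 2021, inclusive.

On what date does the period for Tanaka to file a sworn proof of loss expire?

2 years after 13 August 2020 is August 13, 2022.
Tolling adds 40 days: August 13, 2022 + 40 days = September 22, 2022.
From July 1, 2021 through August 20, 2021 inclusive is 51 days; tolling adds 51 days: September 22, 2022 + 51 days = November 12, 2022.
November 12, 2022 is Saturday; November 13, 2022 is Sunday; November 14, 2022 is a listed holiday. The next qualifying day is November 15, 2022.

November 15, 2022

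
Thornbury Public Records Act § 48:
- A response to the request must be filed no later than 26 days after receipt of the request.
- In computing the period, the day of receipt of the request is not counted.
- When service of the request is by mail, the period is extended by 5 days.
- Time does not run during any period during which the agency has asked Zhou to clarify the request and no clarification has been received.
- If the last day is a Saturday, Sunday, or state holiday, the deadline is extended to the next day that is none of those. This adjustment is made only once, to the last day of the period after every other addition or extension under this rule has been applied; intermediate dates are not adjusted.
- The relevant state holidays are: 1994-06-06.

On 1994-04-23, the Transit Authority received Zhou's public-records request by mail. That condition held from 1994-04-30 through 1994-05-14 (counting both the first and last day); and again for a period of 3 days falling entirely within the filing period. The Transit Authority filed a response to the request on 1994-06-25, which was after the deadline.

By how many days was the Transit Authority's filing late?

26 days after 1994-04-23 is May 19, 1994.
Service was by mail, adding 5 days: May 19, 1994 + 5 days = May 24, 1994.
From April 30, 1994 through May 14, 1994 inclusive is 15 days; tolling adds 15 days: May 24, 1994 + 15 days = June 8, 1994.
Tolling adds 3 days: June 8, 1994 + 3 days = June 11, 1994.
June 11, 1994 is Saturday; June 12, 1994 is Sunday. The next qualifying day is June 13, 1994.
The deadline is June 13, 1994; from June 13, 1994 to June 25, 1994 is 12 days.

12 days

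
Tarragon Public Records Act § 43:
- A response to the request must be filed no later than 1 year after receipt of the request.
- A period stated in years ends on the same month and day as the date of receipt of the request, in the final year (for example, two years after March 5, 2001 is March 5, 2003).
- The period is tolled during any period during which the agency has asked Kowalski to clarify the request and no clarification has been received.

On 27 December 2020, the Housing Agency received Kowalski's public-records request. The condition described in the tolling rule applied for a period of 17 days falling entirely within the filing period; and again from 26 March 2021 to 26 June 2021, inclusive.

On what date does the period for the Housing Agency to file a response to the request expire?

April 16, 2022

1 year after 27 December 2020 is December 27, 2021.
Tolling adds 17 days: December 27, 2021 + 17 days = January 13, 2022.
From March 26, 2021 through June 26, 2021 inclusive is 93 days; tolling adds 93 days: January 13, 2022 + 93 days = April 16, 2022.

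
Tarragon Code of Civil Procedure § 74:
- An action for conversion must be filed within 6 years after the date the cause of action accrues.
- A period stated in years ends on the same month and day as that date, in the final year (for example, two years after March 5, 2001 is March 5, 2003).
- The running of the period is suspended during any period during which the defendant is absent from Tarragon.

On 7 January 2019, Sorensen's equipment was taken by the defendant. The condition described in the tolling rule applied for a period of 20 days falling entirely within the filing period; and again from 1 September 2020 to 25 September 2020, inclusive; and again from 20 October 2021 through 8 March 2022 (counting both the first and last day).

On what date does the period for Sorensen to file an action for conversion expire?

July 11, 2025

6 years after 7 January 2019 is January 7, 2025.
Tolling adds 20 days: January 7, 2025 + 20 days = January 27, 2025.
From September 1, 2020 through September 25, 2020 inclusive is 25 days; tolling adds 25 days: January 27, 2025 + 25 days = February 21, 2025.
From October 20, 2021 through March 8, 2022 inclusive is 140 days; tolling adds 140 days: February 21, 2025 + 140 days = July 11, 2025.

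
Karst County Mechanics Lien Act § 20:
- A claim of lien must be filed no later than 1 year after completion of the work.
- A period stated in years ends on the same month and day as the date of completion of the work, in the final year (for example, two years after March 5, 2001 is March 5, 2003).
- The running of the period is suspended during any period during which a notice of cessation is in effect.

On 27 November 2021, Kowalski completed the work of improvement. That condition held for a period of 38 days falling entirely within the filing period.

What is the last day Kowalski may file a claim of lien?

January 4, 2023

1 year after 27 November 2021 is November 27, 2022.
Tolling adds 38 days: November 27, 2022 + 38 days = January 4, 2023.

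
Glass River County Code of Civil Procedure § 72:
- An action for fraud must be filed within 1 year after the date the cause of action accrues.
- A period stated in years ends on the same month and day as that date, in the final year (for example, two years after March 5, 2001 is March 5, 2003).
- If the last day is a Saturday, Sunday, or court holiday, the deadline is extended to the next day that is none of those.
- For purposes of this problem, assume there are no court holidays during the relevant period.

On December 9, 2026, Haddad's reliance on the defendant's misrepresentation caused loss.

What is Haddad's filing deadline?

December 9, 2027

1 year after December 9, 2026 is December 9, 2027.
December 9, 2027 is a Thursday and not a court holiday, so no extension applies.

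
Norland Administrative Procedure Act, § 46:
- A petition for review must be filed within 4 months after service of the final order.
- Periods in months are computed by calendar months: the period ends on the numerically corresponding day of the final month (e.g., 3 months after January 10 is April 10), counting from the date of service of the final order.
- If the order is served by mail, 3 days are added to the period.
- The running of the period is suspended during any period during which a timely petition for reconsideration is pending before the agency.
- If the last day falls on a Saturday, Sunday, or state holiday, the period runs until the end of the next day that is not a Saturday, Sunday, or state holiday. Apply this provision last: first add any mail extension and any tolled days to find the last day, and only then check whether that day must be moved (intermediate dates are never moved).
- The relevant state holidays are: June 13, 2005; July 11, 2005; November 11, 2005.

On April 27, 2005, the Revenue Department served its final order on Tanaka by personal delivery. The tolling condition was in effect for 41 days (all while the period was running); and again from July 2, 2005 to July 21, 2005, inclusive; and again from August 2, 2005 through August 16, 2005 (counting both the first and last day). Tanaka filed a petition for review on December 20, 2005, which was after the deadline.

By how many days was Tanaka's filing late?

4 months after April 27, 2005 is August 27, 2005.
Service was not by mail, so no mail extension applies.
Tolling adds 41 days: August 27, 2005 + 41 days = October 7, 2005.
From July 2, 2005 through July 21, 2005 inclusive is 20 days; tolling adds 20 days: October 7, 2005 + 20 days = October 27, 2005.
From August 2, 2005 through August 16, 2005 inclusive is 15 days; tolling adds 15 days: October 27, 2005 + 15 days = November 11, 2005.
November 11, 2005 is a listed holiday; November 12, 2005 is Saturday; November 13, 2005 is Sunday. The next qualifying day is November 14, 2005.
The deadline is November 14, 2005; from November 14, 2005 to December 20, 2005 is 36 days.

36 days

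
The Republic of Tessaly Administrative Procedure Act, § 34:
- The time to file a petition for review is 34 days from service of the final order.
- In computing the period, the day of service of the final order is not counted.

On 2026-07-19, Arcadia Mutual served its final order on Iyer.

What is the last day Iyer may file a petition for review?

34 days after 2026-07-19 is August 22, 2026.

August 22, 2026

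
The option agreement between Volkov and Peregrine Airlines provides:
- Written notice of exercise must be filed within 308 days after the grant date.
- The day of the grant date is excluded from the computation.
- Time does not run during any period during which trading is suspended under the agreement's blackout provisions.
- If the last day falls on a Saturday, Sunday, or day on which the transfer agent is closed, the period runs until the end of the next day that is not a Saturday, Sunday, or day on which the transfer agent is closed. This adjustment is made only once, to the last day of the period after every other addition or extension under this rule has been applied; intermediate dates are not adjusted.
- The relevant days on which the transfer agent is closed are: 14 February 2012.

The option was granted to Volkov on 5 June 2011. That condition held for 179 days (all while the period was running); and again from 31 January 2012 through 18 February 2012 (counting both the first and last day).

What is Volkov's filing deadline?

October 23, 2012

308 days after 5 June 2011 is April 8, 2012.
Tolling adds 179 days: April 8, 2012 + 179 days = October 4, 2012.
From January 31, 2012 through February 18, 2012 inclusive is 19 days; tolling adds 19 days: October 4, 2012 + 19 days = October 23, 2012.
October 23, 2012 is a Tuesday and not a day on which the transfer agent is closed, so no extension applies.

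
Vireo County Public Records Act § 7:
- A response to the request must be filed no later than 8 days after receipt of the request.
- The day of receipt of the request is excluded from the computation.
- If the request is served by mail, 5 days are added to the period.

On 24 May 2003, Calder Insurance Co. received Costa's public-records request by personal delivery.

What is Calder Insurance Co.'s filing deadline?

8 days after 24 May 2003 is June 1, 2003.
Service was not by mail, so no mail extension applies.

June 1, 2003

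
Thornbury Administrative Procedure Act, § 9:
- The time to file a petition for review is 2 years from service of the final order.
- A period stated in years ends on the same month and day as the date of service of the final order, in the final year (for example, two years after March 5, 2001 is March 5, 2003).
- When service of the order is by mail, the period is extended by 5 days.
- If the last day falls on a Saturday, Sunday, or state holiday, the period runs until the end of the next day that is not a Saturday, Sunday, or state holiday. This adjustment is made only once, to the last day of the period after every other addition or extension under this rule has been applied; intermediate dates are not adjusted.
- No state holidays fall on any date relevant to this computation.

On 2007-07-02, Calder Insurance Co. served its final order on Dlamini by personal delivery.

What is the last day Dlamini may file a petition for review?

July 2, 2009

2 years after 2007-07-02 is July 2, 2009.
Service was not by mail, so no mail extension applies.
July 2, 2009 is a Thursday and not a state holiday, so no extension applies.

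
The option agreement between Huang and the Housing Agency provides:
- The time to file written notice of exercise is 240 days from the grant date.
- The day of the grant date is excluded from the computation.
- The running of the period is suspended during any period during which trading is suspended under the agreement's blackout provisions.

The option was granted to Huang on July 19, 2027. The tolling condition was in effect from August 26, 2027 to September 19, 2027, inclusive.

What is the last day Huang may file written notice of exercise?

April 9, 2028

240 days after July 19, 2027 is March 15, 2028.
From August 26, 2027 through September 19, 2027 inclusive is 25 days; tolling adds 25 days: March 15, 2028 + 25 days = April 9, 2028.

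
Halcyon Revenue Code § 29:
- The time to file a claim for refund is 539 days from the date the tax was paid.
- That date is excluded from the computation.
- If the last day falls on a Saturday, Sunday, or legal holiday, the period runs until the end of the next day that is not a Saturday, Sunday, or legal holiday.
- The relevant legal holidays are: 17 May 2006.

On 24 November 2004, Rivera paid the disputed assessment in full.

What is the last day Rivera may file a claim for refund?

May 18, 2006

539 days after 24 November 2004 is May 17, 2006.
May 17, 2006 is a listed holiday. The next qualifying day is May 18, 2006.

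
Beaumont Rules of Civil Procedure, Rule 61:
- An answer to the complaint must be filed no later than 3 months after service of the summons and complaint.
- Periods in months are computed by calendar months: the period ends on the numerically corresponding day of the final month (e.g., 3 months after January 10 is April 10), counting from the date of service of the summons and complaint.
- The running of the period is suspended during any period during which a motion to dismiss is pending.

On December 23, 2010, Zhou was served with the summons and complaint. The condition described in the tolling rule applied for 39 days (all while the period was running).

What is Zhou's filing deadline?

May 1, 2011

3 months after December 23, 2010 is March 23, 2011.
Tolling adds 39 days: March 23, 2011 + 39 days = May 1, 2011.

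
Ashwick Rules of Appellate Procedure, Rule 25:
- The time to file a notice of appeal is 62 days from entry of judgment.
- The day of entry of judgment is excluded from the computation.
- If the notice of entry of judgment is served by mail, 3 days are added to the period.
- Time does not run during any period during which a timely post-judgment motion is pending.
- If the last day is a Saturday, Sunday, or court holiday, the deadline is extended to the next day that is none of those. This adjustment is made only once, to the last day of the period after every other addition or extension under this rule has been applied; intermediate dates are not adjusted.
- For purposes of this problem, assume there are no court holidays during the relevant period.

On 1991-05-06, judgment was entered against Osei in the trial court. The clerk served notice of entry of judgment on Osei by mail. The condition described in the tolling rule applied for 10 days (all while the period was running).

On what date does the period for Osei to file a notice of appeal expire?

62 days after 1991-05-06 is July 7, 1991.
Service was by mail, adding 3 days: July 7, 1991 + 3 days = July 10, 1991.
Tolling adds 10 days: July 10, 1991 + 10 days = July 20, 1991.
July 20, 1991 is Saturday; July 21, 1991 is Sunday. The next qualifying day is July 22, 1991.

July 22, 1991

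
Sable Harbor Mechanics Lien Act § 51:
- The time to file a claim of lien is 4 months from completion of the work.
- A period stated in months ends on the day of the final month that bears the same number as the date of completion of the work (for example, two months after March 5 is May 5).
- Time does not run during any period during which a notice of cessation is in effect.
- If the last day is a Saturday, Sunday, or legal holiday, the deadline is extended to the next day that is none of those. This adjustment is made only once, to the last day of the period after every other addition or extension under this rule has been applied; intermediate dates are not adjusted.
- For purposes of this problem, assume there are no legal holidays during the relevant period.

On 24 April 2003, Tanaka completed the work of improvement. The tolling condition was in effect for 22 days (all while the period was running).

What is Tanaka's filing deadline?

4 months after 24 April 2003 is August 24, 2003.
Tolling adds 22 days: August 24, 2003 + 22 days = September 15, 2003.
September 15, 2003 is a Monday and not a legal holiday, so no extension applies.

September 15, 2003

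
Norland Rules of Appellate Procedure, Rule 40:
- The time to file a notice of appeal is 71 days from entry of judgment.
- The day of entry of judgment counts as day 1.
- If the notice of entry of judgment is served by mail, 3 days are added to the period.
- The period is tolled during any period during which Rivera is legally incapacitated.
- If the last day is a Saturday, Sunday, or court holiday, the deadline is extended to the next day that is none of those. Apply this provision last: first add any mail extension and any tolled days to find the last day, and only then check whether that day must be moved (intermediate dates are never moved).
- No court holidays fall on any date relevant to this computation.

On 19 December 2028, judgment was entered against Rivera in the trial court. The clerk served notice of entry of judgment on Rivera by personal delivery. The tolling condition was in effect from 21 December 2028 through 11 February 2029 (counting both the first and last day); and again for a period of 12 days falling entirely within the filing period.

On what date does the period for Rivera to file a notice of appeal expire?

May 3, 2029

Counting 19 December 2028 as day 1, day 71 is February 27, 2029.
Service was not by mail, so no mail extension applies.
From December 21, 2028 through February 11, 2029 inclusive is 53 days; tolling adds 53 days: February 27, 2029 + 53 days = April 21, 2029.
Tolling adds 12 days: April 21, 2029 + 12 days = May 3, 2029.
May 3, 2029 is a Thursday and not a court holiday, so no extension applies.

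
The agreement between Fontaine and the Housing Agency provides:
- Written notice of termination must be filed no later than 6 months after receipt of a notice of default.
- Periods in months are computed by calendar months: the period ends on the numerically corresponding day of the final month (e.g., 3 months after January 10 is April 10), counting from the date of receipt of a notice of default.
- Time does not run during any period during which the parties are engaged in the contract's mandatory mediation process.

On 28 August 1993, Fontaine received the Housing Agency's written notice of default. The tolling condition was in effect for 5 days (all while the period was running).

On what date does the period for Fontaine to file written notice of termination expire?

6 months after 28 August 1993 is February 28, 1994.
Tolling adds 5 days: February 28, 1994 + 5 days = March 5, 1994.

March 5, 1994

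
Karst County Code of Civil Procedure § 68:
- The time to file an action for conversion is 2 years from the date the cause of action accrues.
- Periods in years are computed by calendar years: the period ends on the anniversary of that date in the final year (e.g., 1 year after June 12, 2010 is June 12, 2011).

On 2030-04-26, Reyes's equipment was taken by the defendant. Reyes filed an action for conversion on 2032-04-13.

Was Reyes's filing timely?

Yes

2 years after 2030-04-26 is April 26, 2032.
The deadline is April 26, 2032; the filing on April 13, 2032 is on or before that date.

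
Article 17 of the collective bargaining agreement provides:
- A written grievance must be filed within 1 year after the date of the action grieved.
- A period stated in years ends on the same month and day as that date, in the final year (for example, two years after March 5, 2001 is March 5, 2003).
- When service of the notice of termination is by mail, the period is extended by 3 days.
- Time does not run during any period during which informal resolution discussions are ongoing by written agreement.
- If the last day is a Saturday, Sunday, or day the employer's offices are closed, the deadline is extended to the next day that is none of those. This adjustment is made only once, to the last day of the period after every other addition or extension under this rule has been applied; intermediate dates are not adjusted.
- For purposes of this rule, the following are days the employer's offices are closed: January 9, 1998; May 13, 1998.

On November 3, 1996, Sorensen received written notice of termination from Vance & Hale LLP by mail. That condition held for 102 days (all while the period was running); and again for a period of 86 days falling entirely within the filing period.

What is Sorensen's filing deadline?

1 year after November 3, 1996 is November 3, 1997.
Service was by mail, adding 3 days: November 3, 1997 + 3 days = November 6, 1997.
Tolling adds 102 days: November 6, 1997 + 102 days = February 16, 1998.
Tolling adds 86 days: February 16, 1998 + 86 days = May 13, 1998.
May 13, 1998 is a listed holiday. The next qualifying day is May 14, 1998.

May 14, 1998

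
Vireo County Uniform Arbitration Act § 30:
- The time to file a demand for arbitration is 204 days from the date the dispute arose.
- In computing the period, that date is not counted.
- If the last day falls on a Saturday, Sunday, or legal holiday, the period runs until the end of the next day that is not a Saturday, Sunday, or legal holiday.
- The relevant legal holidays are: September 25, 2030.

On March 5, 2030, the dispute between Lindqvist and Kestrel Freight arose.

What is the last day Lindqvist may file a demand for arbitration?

204 days after March 5, 2030 is September 25, 2030.
September 25, 2030 is a listed holiday. The next qualifying day is September 26, 2030.

September 26, 2030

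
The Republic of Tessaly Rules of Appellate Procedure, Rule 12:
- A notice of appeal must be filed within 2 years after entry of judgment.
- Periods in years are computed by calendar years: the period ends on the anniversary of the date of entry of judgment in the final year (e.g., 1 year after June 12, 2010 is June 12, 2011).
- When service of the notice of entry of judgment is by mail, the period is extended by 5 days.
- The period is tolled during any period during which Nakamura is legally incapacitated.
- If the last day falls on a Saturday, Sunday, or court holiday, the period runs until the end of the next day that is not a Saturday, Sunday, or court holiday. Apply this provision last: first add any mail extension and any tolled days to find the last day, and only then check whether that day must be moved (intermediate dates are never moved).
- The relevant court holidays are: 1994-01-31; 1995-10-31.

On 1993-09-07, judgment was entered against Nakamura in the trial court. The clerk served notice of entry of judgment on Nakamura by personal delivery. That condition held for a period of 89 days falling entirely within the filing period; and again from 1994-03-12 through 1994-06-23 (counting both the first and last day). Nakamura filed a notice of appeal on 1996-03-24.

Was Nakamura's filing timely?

No

2 years after 1993-09-07 is September 7, 1995.
Service was not by mail, so no mail extension applies.
Tolling adds 89 days: September 7, 1995 + 89 days = December 5, 1995.
From March 12, 1994 through June 23, 1994 inclusive is 104 days; tolling adds 104 days: December 5, 1995 + 104 days = March 18, 1996.
March 18, 1996 is a Monday and not a court holiday, so no extension applies.
The deadline is March 18, 1996; the filing on March 24, 1996 is after that date.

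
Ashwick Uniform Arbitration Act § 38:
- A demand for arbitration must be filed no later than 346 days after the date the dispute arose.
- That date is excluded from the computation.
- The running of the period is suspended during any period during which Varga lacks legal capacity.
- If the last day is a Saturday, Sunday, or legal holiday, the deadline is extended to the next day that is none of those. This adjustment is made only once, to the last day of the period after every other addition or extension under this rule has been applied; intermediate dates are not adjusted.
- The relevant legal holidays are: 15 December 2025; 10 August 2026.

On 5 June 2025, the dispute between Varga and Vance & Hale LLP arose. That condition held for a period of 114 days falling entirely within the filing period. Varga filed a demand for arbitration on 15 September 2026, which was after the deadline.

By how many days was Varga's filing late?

7 days

346 days after 5 June 2025 is May 17, 2026.
Tolling adds 114 days: May 17, 2026 + 114 days = September 8, 2026.
September 8, 2026 is a Tuesday and not a legal holiday, so no extension applies.
The deadline is September 8, 2026; from September 8, 2026 to September 15, 2026 is 7 days.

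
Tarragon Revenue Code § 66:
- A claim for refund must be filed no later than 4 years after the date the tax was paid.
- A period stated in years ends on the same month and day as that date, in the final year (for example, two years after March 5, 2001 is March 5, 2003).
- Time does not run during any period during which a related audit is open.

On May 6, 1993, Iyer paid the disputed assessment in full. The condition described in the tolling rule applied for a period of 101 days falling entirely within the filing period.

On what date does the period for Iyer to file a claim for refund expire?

4 years after May 6, 1993 is May 6, 1997.
Tolling adds 101 days: May 6, 1997 + 101 days = August 15, 1997.

August 15, 1997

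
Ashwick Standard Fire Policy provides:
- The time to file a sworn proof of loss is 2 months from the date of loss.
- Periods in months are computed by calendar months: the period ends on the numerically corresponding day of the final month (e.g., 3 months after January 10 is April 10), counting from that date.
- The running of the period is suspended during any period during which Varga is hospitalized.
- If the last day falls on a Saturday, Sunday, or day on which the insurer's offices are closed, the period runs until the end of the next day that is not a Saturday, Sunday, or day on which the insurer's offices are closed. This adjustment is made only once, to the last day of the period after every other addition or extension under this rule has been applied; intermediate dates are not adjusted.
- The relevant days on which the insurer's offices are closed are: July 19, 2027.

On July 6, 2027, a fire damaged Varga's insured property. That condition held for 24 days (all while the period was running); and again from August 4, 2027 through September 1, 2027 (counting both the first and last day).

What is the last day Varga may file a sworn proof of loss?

2 months after July 6, 2027 is September 6, 2027.
Tolling adds 24 days: September 6, 2027 + 24 days = September 30, 2027.
From August 4, 2027 through September 1, 2027 inclusive is 29 days; tolling adds 29 days: September 30, 2027 + 29 days = October 29, 2027.
October 29, 2027 is a Friday and not a day on which the insurer's offices are closed, so no extension applies.

October 29, 2027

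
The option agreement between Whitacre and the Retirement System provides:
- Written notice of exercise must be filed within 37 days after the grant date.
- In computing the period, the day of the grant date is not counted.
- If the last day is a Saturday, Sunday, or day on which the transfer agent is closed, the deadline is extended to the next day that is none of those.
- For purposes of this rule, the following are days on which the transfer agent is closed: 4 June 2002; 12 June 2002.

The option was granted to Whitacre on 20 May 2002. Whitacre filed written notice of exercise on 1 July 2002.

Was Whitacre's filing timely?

37 days after 20 May 2002 is June 26, 2002.
June 26, 2002 is a Wednesday and not a day on which the transfer agent is closed, so no extension applies.
The deadline is June 26, 2002; the filing on July 1, 2002 is after that date.

No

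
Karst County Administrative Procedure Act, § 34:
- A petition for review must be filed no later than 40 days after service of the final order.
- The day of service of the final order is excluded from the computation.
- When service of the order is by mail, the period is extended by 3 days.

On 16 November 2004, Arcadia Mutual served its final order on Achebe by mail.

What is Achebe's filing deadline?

40 days after 16 November 2004 is December 26, 2004.
Service was by mail, adding 3 days: December 26, 2004 + 3 days = December 29, 2004.

December 29, 2004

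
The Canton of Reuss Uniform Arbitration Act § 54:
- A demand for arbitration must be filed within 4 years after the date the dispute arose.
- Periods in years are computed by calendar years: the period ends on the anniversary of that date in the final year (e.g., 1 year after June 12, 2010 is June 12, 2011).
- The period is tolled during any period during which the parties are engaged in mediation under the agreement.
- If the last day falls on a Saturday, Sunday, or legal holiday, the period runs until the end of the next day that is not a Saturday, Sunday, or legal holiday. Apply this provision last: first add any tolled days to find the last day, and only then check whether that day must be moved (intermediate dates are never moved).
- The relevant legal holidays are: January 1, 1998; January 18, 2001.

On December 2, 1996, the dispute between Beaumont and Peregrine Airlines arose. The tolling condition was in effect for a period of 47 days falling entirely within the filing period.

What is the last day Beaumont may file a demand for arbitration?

4 years after December 2, 1996 is December 2, 2000.
Tolling adds 47 days: December 2, 2000 + 47 days = January 18, 2001.
January 18, 2001 is a listed holiday. The next qualifying day is January 19, 2001.

January 19, 2001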